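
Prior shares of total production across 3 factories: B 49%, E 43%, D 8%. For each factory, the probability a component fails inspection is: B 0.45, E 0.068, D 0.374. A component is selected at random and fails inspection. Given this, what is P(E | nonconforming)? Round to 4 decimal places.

By Bayes' rule, posterior ∝ prior × likelihood:
  B: 0.49 × 0.45 = 0.2205
  E: 0.43 × 0.068 = 0.02924
  D: 0.08 × 0.374 = 0.02992
Sum = 0.27966.
P(E | evidence) = 0.02924 / 0.27966 ≈ 0.1046.

0.1046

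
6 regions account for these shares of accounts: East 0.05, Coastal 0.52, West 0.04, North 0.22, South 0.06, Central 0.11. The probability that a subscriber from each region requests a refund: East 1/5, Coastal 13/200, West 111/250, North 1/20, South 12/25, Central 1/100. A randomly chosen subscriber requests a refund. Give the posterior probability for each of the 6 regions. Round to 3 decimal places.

Compute prior × likelihood for every hypothesis:
  East: 0.05 × 0.2 = 0.01
  Coastal: 0.52 × 0.065 = 0.0338
  West: 0.04 × 0.444 = 0.01776
  North: 0.22 × 0.05 = 0.011
  South: 0.06 × 0.48 = 0.0288
  Central: 0.11 × 0.01 = 0.0011
Sum = 0.10246.
P(East | refund) = 0.01/0.10246 ≈ 0.098
P(Coastal | refund) = 0.0338/0.10246 ≈ 0.330
P(West | refund) = 0.01776/0.10246 ≈ 0.173
P(North | refund) = 0.011/0.10246 ≈ 0.107
P(South | refund) = 0.0288/0.10246 ≈ 0.281
P(Central | refund) = 0.0011/0.10246 ≈ 0.011

East 0.098, Coastal 0.330, West 0.173, North 0.107, South 0.281, Central 0.011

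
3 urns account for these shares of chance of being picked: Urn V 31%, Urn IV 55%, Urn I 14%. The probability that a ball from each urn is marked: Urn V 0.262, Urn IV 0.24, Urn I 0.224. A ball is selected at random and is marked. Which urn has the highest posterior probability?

Prior × likelihood for each hypothesis:
  Urn V: 0.31 × 0.262 = 0.08122
  Urn IV: 0.55 × 0.24 = 0.132
  Urn I: 0.14 × 0.224 = 0.03136
Sum = 0.24458.
Largest term belongs to Urn IV, so Urn IV is most probable.

Urn IV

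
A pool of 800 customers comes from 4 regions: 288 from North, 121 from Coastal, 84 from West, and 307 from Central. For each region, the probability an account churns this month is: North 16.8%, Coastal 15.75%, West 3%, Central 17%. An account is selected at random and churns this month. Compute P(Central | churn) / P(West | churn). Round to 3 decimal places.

20.710

Unnormalized posteriors (prior × likelihood):
  North: 0.36 × 0.168 = 0.06048
  Coastal: 0.15125 × 0.1575 = 0.023821875
  West: 0.105 × 0.03 = 0.00315
  Central: 0.38375 × 0.17 = 0.0652375
Total = 0.152689375.
The ratio is 0.0652375 / 0.00315 (the normalizer cancels) = 20.710.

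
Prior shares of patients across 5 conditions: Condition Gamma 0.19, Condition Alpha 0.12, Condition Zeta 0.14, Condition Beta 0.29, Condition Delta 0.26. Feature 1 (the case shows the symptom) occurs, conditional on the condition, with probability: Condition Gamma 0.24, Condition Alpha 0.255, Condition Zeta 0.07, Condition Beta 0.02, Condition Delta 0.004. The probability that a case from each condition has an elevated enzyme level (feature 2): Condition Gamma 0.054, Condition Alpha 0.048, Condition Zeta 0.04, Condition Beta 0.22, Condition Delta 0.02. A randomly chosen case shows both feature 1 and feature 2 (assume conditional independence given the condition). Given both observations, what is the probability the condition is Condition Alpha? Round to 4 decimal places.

Prior × likelihood for each hypothesis:
  Condition Gamma: 0.19 × 0.24 × 0.054 = 0.0024624
  Condition Alpha: 0.12 × 0.255 × 0.048 = 0.0014688
  Condition Zeta: 0.14 × 0.07 × 0.04 = 0.000392
  Condition Beta: 0.29 × 0.02 × 0.22 = 0.001276
  Condition Delta: 0.26 × 0.004 × 0.02 = 0.0000208
Total = 0.00562.
P(Condition Alpha | evidence) = 0.0014688 / 0.00562 ≈ 0.2614.

0.2614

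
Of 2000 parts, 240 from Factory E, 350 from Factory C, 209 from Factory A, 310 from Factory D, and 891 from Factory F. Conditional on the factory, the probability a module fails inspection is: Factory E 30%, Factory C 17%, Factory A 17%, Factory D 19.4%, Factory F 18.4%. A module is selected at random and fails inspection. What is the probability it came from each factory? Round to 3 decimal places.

Unnormalized posteriors (prior × likelihood):
  Factory E: 0.12 × 0.3 = 0.036
  Factory C: 0.175 × 0.17 = 0.02975
  Factory A: 0.1045 × 0.17 = 0.017765
  Factory D: 0.155 × 0.194 = 0.03007
  Factory F: 0.4455 × 0.184 = 0.081972
Total = 0.195557.
P(Factory E | nonconforming) = 0.036/0.195557 ≈ 0.184
P(Factory C | nonconforming) = 0.02975/0.195557 ≈ 0.152
P(Factory A | nonconforming) = 0.017765/0.195557 ≈ 0.091
P(Factory D | nonconforming) = 0.03007/0.195557 ≈ 0.154
P(Factory F | nonconforming) = 0.081972/0.195557 ≈ 0.419

Factory E 0.184, Factory C 0.152, Factory A 0.091, Factory D 0.154, Factory F 0.419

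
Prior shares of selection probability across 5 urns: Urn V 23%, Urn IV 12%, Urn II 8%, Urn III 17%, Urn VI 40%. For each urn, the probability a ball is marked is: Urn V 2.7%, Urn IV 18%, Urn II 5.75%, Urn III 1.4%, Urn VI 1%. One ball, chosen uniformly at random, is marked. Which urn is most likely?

Urn IV

Prior × likelihood for each hypothesis:
  Urn V: 0.23 × 0.027 = 0.00621
  Urn IV: 0.12 × 0.18 = 0.0216
  Urn II: 0.08 × 0.0575 = 0.0046
  Urn III: 0.17 × 0.014 = 0.00238
  Urn VI: 0.4 × 0.01 = 0.004
Total = 0.03879.
Largest term belongs to Urn IV, so Urn IV is most probable.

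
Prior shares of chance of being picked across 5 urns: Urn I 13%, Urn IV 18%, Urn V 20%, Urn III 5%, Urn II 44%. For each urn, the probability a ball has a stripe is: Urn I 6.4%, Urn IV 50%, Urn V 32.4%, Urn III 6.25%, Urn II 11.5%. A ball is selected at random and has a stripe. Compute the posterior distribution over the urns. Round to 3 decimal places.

Unnormalized posteriors (prior × likelihood):
  Urn I: 0.13 × 0.064 = 0.00832
  Urn IV: 0.18 × 0.5 = 0.09
  Urn V: 0.2 × 0.324 = 0.0648
  Urn III: 0.05 × 0.0625 = 0.003125
  Urn II: 0.44 × 0.115 = 0.0506
Sum = 0.216845.
P(Urn I | striped) = 0.00832/0.216845 ≈ 0.038
P(Urn IV | striped) = 0.09/0.216845 ≈ 0.415
P(Urn V | striped) = 0.0648/0.216845 ≈ 0.299
P(Urn III | striped) = 0.003125/0.216845 ≈ 0.014
P(Urn II | striped) = 0.0506/0.216845 ≈ 0.233

Urn I 0.038, Urn IV 0.415, Urn V 0.299, Urn III 0.014, Urn II 0.233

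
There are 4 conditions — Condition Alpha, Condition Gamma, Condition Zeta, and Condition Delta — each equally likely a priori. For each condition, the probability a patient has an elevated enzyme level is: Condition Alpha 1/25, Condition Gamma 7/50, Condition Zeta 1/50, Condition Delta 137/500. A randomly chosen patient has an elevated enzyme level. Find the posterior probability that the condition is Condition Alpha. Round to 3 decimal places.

With a uniform prior (1/4 each), posterior ∝ likelihood:
  Condition Alpha: 0.04
  Condition Gamma: 0.14
  Condition Zeta: 0.02
  Condition Delta: 0.274
Sum = 0.474.
P(Condition Alpha | evidence) = 0.04 / 0.474 ≈ 0.084.

0.084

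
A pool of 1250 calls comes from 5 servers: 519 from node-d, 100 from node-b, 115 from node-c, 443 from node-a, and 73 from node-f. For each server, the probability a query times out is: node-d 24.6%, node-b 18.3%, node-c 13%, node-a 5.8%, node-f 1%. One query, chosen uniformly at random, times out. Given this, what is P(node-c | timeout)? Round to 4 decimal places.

0.0798

Unnormalized posteriors (prior × likelihood):
  node-d: 0.4152 × 0.246 = 0.1021392
  node-b: 0.08 × 0.183 = 0.01464
  node-c: 0.092 × 0.13 = 0.01196
  node-a: 0.3544 × 0.058 = 0.0205552
  node-f: 0.0584 × 0.01 = 0.000584
Total = 0.1498784.
P(node-c | evidence) = 0.01196 / 0.1498784 ≈ 0.0798.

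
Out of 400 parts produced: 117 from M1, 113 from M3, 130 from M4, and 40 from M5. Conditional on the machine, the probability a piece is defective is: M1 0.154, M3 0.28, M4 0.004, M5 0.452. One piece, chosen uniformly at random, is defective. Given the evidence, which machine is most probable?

M3

Unnormalized posteriors (prior × likelihood):
  M1: 0.2925 × 0.154 = 0.045045
  M3: 0.2825 × 0.28 = 0.0791
  M4: 0.325 × 0.004 = 0.0013
  M5: 0.1 × 0.452 = 0.0452
Sum = 0.170645.
Largest term belongs to M3, so M3 is most probable.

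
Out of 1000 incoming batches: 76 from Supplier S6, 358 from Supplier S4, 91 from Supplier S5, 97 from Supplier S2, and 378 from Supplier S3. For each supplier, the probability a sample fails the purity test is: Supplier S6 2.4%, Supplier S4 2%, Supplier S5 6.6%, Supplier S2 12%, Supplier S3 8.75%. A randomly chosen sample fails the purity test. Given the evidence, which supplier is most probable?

Supplier S3

Prior × likelihood for each hypothesis:
  Supplier S6: 0.076 × 0.024 = 0.001824
  Supplier S4: 0.358 × 0.02 = 0.00716
  Supplier S5: 0.091 × 0.066 = 0.006006
  Supplier S2: 0.097 × 0.12 = 0.01164
  Supplier S3: 0.378 × 0.0875 = 0.033075
Normalizing constant = 0.059705.
Largest term belongs to Supplier S3, so Supplier S3 is most probable.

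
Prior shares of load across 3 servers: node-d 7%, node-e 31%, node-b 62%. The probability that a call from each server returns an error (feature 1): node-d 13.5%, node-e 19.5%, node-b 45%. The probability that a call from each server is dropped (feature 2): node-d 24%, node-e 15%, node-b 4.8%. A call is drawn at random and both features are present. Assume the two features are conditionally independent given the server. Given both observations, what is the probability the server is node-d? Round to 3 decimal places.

0.092

Compute prior × likelihood for every hypothesis:
  node-d: 0.07 × 0.135 × 0.24 = 0.002268
  node-e: 0.31 × 0.195 × 0.15 = 0.0090675
  node-b: 0.62 × 0.45 × 0.048 = 0.013392
Total = 0.0247275.
P(node-d | evidence) = 0.002268 / 0.0247275 ≈ 0.092.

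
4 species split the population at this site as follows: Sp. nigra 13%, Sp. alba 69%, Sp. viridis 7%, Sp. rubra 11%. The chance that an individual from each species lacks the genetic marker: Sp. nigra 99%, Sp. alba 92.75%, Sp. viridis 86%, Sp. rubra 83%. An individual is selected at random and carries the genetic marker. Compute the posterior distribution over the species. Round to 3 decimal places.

Taking complements, P(marker | each) = Sp. nigra 0.01, Sp. alba 0.0725, Sp. viridis 0.14, Sp. rubra 0.17.
By Bayes' rule, posterior ∝ prior × likelihood:
  Sp. nigra: 0.13 × 0.01 = 0.0013
  Sp. alba: 0.69 × 0.0725 = 0.050025
  Sp. viridis: 0.07 × 0.14 = 0.0098
  Sp. rubra: 0.11 × 0.17 = 0.0187
Sum = 0.079825.
P(Sp. nigra | marker) = 0.0013/0.079825 ≈ 0.016
P(Sp. alba | marker) = 0.050025/0.079825 ≈ 0.627
P(Sp. viridis | marker) = 0.0098/0.079825 ≈ 0.123
P(Sp. rubra | marker) = 0.0187/0.079825 ≈ 0.234

Sp. nigra 0.016, Sp. alba 0.627, Sp. viridis 0.123, Sp. rubra 0.234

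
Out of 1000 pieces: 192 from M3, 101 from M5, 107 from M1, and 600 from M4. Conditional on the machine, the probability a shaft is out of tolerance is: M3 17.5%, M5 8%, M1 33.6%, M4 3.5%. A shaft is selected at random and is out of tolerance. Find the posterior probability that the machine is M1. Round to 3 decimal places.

0.365

Prior × likelihood for each hypothesis:
  M3: 0.192 × 0.175 = 0.0336
  M5: 0.101 × 0.08 = 0.00808
  M1: 0.107 × 0.336 = 0.035952
  M4: 0.6 × 0.035 = 0.021
Total = 0.098632.
P(M1 | evidence) = 0.035952 / 0.098632 ≈ 0.365.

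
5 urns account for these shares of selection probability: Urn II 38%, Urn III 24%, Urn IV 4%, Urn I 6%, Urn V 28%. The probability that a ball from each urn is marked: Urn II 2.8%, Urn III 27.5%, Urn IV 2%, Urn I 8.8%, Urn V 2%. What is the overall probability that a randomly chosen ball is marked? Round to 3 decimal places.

Prior × likelihood for each hypothesis:
  Urn II: 0.38 × 0.028 = 0.01064
  Urn III: 0.24 × 0.275 = 0.066
  Urn IV: 0.04 × 0.02 = 0.0008
  Urn I: 0.06 × 0.088 = 0.00528
  Urn V: 0.28 × 0.02 = 0.0056
P(marked) = 0.01064 + 0.066 + 0.0008 + 0.00528 + 0.0056 = 0.08832 → 0.088.

0.088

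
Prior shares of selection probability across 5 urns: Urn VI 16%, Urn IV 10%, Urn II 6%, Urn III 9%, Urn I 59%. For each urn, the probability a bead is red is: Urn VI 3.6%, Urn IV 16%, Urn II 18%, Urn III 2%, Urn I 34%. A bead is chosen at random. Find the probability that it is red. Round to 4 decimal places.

Compute prior × likelihood for every hypothesis:
  Urn VI: 0.16 × 0.036 = 0.00576
  Urn IV: 0.1 × 0.16 = 0.016
  Urn II: 0.06 × 0.18 = 0.0108
  Urn III: 0.09 × 0.02 = 0.0018
  Urn I: 0.59 × 0.34 = 0.2006
P(red) = 0.00576 + 0.016 + 0.0108 + 0.0018 + 0.2006 = 0.23496 → 0.2350.

0.2350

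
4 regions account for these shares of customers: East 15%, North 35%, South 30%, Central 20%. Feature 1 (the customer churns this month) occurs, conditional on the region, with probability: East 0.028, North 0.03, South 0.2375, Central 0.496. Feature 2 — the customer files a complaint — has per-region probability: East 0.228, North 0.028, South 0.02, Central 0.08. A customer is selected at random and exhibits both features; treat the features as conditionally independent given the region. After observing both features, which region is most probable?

Central

Compute prior × likelihood for every hypothesis:
  East: 0.15 × 0.028 × 0.228 = 0.0009576
  North: 0.35 × 0.03 × 0.028 = 0.000294
  South: 0.3 × 0.2375 × 0.02 = 0.001425
  Central: 0.2 × 0.496 × 0.08 = 0.007936
Normalizing constant = 0.0106126.
Largest term belongs to Central, so Central is most probable.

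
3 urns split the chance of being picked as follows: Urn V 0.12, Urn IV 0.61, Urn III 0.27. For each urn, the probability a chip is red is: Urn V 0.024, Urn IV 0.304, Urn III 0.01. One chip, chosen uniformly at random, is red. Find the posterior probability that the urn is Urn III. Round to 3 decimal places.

0.014

Prior × likelihood for each hypothesis:
  Urn V: 0.12 × 0.024 = 0.00288
  Urn IV: 0.61 × 0.304 = 0.18544
  Urn III: 0.27 × 0.01 = 0.0027
Total = 0.19102.
P(Urn III | evidence) = 0.0027 / 0.19102 ≈ 0.014.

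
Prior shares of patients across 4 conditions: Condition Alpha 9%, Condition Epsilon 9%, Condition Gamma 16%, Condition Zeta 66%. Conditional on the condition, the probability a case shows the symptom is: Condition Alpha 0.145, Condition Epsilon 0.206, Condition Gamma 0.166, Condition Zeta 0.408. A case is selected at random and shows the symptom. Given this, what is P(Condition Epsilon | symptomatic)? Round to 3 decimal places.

Unnormalized posteriors (prior × likelihood):
  Condition Alpha: 0.09 × 0.145 = 0.01305
  Condition Epsilon: 0.09 × 0.206 = 0.01854
  Condition Gamma: 0.16 × 0.166 = 0.02656
  Condition Zeta: 0.66 × 0.408 = 0.26928
Normalizing constant = 0.32743.
P(Condition Epsilon | evidence) = 0.01854 / 0.32743 ≈ 0.057.

0.057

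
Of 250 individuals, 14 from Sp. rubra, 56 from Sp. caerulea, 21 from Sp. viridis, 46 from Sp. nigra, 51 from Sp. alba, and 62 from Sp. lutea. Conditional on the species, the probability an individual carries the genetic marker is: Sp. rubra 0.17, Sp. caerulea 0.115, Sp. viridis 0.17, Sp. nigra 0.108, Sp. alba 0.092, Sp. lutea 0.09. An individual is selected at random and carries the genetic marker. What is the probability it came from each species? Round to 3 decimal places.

By Bayes' rule, posterior ∝ prior × likelihood:
  Sp. rubra: 0.056 × 0.17 = 0.00952
  Sp. caerulea: 0.224 × 0.115 = 0.02576
  Sp. viridis: 0.084 × 0.17 = 0.01428
  Sp. nigra: 0.184 × 0.108 = 0.019872
  Sp. alba: 0.204 × 0.092 = 0.018768
  Sp. lutea: 0.248 × 0.09 = 0.02232
Total = 0.11052.
P(Sp. rubra | marker) = 0.00952/0.11052 ≈ 0.086
P(Sp. caerulea | marker) = 0.02576/0.11052 ≈ 0.233
P(Sp. viridis | marker) = 0.01428/0.11052 ≈ 0.129
P(Sp. nigra | marker) = 0.019872/0.11052 ≈ 0.180
P(Sp. alba | marker) = 0.018768/0.11052 ≈ 0.170
P(Sp. lutea | marker) = 0.02232/0.11052 ≈ 0.202
(Check: 0.086+0.233+0.129+0.180+0.170+0.202 = 1.000.)

Sp. rubra 0.086, Sp. caerulea 0.233, Sp. viridis 0.129, Sp. nigra 0.180, Sp. alba 0.170, Sp. lutea 0.202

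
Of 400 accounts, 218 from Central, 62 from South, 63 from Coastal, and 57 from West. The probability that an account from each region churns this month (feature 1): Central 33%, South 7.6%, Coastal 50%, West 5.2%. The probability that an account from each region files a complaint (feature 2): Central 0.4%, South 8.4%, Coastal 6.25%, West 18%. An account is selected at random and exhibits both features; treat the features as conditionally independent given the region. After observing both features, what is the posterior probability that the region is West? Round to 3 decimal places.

Unnormalized posteriors (prior × likelihood):
  Central: 0.545 × 0.33 × 0.004 = 0.0007194
  South: 0.155 × 0.076 × 0.084 = 0.00098952
  Coastal: 0.1575 × 0.5 × 0.0625 = 0.004921875
  West: 0.1425 × 0.052 × 0.18 = 0.0013338
Normalizing constant = 0.007964595.
P(West | evidence) = 0.0013338 / 0.007964595 ≈ 0.167.

0.167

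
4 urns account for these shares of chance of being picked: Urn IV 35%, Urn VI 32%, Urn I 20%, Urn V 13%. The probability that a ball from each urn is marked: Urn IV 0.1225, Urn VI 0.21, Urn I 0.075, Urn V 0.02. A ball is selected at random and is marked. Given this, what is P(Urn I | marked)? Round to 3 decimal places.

By Bayes' rule, posterior ∝ prior × likelihood:
  Urn IV: 0.35 × 0.1225 = 0.042875
  Urn VI: 0.32 × 0.21 = 0.0672
  Urn I: 0.2 × 0.075 = 0.015
  Urn V: 0.13 × 0.02 = 0.0026
Sum = 0.127675.
P(Urn I | evidence) = 0.015 / 0.127675 ≈ 0.117.

0.117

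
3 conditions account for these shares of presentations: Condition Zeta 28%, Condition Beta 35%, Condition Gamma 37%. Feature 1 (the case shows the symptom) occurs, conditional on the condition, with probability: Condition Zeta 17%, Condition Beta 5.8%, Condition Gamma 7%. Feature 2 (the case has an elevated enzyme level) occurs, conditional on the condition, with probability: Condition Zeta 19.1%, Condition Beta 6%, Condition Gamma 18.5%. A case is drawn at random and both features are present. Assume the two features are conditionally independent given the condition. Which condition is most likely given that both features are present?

Prior × likelihood for each hypothesis:
  Condition Zeta: 0.28 × 0.17 × 0.191 = 0.0090916
  Condition Beta: 0.35 × 0.058 × 0.06 = 0.001218
  Condition Gamma: 0.37 × 0.07 × 0.185 = 0.0047915
Normalizing constant = 0.0151011.
Largest term belongs to Condition Zeta, so Condition Zeta is most probable.

Condition Zeta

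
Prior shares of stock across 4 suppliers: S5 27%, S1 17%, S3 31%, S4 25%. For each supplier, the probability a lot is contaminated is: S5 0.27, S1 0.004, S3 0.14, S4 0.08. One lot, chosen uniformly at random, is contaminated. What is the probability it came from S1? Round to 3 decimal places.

0.005

Unnormalized posteriors (prior × likelihood):
  S5: 0.27 × 0.27 = 0.0729
  S1: 0.17 × 0.004 = 0.00068
  S3: 0.31 × 0.14 = 0.0434
  S4: 0.25 × 0.08 = 0.02
Total = 0.13698.
P(S1 | evidence) = 0.00068 / 0.13698 ≈ 0.005.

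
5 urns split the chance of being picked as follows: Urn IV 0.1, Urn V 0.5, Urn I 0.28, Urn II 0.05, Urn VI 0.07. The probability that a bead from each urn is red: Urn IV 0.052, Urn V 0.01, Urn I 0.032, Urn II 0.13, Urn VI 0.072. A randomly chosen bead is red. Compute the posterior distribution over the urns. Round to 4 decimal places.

Prior × likelihood for each hypothesis:
  Urn IV: 0.1 × 0.052 = 0.0052
  Urn V: 0.5 × 0.01 = 0.005
  Urn I: 0.28 × 0.032 = 0.00896
  Urn II: 0.05 × 0.13 = 0.0065
  Urn VI: 0.07 × 0.072 = 0.00504
Normalizing constant = 0.0307.
P(Urn IV | red) = 0.0052/0.0307 ≈ 0.1694
P(Urn V | red) = 0.005/0.0307 ≈ 0.1629
P(Urn I | red) = 0.00896/0.0307 ≈ 0.2919
P(Urn II | red) = 0.0065/0.0307 ≈ 0.2117
P(Urn VI | red) = 0.00504/0.0307 ≈ 0.1642

Urn IV 0.1694, Urn V 0.1629, Urn I 0.2919, Urn II 0.2117, Urn VI 0.1642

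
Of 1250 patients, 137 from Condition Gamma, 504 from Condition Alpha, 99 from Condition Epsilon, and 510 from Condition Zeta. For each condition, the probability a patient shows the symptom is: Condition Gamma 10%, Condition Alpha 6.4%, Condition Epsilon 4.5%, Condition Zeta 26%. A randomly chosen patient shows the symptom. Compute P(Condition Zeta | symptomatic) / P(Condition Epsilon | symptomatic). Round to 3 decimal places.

Compute prior × likelihood for every hypothesis:
  Condition Gamma: 0.1096 × 0.1 = 0.01096
  Condition Alpha: 0.4032 × 0.064 = 0.0258048
  Condition Epsilon: 0.0792 × 0.045 = 0.003564
  Condition Zeta: 0.408 × 0.26 = 0.10608
Sum = 0.1464088.
The ratio is 0.10608 / 0.003564 (the normalizer cancels) = 29.764.

29.764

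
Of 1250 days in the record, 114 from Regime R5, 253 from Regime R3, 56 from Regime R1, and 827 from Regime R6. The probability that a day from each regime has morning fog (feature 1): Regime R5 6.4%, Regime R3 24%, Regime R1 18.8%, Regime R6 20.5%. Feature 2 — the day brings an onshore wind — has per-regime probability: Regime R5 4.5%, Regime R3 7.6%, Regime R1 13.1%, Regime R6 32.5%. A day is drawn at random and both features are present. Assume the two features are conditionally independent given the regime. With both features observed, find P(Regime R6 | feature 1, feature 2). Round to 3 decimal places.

0.897

Unnormalized posteriors (prior × likelihood):
  Regime R5: 0.0912 × 0.064 × 0.045 = 0.000262656
  Regime R3: 0.2024 × 0.24 × 0.076 = 0.003691776
  Regime R1: 0.0448 × 0.188 × 0.131 = 0.0011033344
  Regime R6: 0.6616 × 0.205 × 0.325 = 0.0440791
Normalizing constant = 0.0491368664.
P(Regime R6 | evidence) = 0.0440791 / 0.0491368664 ≈ 0.897.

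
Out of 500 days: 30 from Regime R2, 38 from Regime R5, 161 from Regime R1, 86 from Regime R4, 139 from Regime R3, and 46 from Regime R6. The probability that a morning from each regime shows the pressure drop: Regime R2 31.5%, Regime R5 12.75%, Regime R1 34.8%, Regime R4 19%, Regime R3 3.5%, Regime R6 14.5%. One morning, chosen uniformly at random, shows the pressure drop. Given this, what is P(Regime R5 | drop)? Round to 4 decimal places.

0.0493

Compute prior × likelihood for every hypothesis:
  Regime R2: 0.06 × 0.315 = 0.0189
  Regime R5: 0.076 × 0.1275 = 0.00969
  Regime R1: 0.322 × 0.348 = 0.112056
  Regime R4: 0.172 × 0.19 = 0.03268
  Regime R3: 0.278 × 0.035 = 0.00973
  Regime R6: 0.092 × 0.145 = 0.01334
Normalizing constant = 0.196396.
P(Regime R5 | evidence) = 0.00969 / 0.196396 ≈ 0.0493.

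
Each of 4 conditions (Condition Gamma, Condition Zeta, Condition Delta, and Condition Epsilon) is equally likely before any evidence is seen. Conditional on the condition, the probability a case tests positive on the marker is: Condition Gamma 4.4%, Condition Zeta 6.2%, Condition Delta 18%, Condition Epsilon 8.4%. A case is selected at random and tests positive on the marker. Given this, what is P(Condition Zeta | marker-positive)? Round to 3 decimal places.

With a uniform prior (1/4 each), posterior ∝ likelihood:
  Condition Gamma: 0.044
  Condition Zeta: 0.062
  Condition Delta: 0.18
  Condition Epsilon: 0.084
Sum = 0.37.
P(Condition Zeta | evidence) = 0.062 / 0.37 ≈ 0.168.

0.168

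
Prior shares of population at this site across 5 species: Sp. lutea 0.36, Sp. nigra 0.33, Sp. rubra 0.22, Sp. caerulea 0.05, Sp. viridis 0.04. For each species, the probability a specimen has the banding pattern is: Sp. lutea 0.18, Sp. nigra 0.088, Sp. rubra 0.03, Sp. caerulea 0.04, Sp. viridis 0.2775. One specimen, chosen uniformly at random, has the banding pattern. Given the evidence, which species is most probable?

Sp. lutea

By Bayes' rule, posterior ∝ prior × likelihood:
  Sp. lutea: 0.36 × 0.18 = 0.0648
  Sp. nigra: 0.33 × 0.088 = 0.02904
  Sp. rubra: 0.22 × 0.03 = 0.0066
  Sp. caerulea: 0.05 × 0.04 = 0.002
  Sp. viridis: 0.04 × 0.2775 = 0.0111
Normalizing constant = 0.11354.
Largest term belongs to Sp. lutea, so Sp. lutea is most probable.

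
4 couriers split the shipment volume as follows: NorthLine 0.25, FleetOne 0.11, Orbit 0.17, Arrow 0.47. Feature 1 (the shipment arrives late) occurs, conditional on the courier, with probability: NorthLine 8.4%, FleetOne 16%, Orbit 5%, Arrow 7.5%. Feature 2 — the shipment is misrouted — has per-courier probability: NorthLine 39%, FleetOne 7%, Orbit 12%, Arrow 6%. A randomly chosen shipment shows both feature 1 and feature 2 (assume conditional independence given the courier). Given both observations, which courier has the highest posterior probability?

NorthLine

By Bayes' rule, posterior ∝ prior × likelihood:
  NorthLine: 0.25 × 0.084 × 0.39 = 0.00819
  FleetOne: 0.11 × 0.16 × 0.07 = 0.001232
  Orbit: 0.17 × 0.05 × 0.12 = 0.00102
  Arrow: 0.47 × 0.075 × 0.06 = 0.002115
Total = 0.012557.
Largest term belongs to NorthLine, so NorthLine is most probable.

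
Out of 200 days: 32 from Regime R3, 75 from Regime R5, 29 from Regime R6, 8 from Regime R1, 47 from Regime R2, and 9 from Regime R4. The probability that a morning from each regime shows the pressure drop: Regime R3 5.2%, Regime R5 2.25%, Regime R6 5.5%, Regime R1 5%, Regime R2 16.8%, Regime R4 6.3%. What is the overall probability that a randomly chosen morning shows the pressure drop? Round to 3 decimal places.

0.069

By Bayes' rule, posterior ∝ prior × likelihood:
  Regime R3: 0.16 × 0.052 = 0.00832
  Regime R5: 0.375 × 0.0225 = 0.0084375
  Regime R6: 0.145 × 0.055 = 0.007975
  Regime R1: 0.04 × 0.05 = 0.002
  Regime R2: 0.235 × 0.168 = 0.03948
  Regime R4: 0.045 × 0.063 = 0.002835
P(drop) = 0.00832 + 0.0084375 + 0.007975 + 0.002 + 0.03948 + 0.002835 = 0.0690475 → 0.069.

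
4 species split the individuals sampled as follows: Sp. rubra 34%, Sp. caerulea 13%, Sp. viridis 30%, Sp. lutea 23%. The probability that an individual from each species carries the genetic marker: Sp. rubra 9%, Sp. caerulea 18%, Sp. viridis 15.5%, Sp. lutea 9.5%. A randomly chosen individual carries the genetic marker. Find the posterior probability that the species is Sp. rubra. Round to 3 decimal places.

0.250

Unnormalized posteriors (prior × likelihood):
  Sp. rubra: 0.34 × 0.09 = 0.0306
  Sp. caerulea: 0.13 × 0.18 = 0.0234
  Sp. viridis: 0.3 × 0.155 = 0.0465
  Sp. lutea: 0.23 × 0.095 = 0.02185
Sum = 0.12235.
P(Sp. rubra | evidence) = 0.0306 / 0.12235 ≈ 0.250.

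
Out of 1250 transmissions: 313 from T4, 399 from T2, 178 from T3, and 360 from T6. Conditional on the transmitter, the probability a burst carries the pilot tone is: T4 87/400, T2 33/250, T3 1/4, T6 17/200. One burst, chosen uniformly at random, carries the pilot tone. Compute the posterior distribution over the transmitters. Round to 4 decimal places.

T4 0.3476, T2 0.2689, T3 0.2272, T6 0.1562

Compute prior × likelihood for every hypothesis:
  T4: 0.2504 × 0.2175 = 0.054462
  T2: 0.3192 × 0.132 = 0.0421344
  T3: 0.1424 × 0.25 = 0.0356
  T6: 0.288 × 0.085 = 0.02448
Total = 0.1566764.
P(T4 | pilot) = 0.054462/0.1566764 ≈ 0.3476
P(T2 | pilot) = 0.0421344/0.1566764 ≈ 0.2689
P(T3 | pilot) = 0.0356/0.1566764 ≈ 0.2272
P(T6 | pilot) = 0.02448/0.1566764 ≈ 0.1562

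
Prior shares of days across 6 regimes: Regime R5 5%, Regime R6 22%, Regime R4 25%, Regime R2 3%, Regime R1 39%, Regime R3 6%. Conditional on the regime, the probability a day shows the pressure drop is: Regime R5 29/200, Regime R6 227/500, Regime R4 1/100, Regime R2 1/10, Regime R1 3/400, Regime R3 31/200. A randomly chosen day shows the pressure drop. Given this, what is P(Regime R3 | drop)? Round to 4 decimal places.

0.0745

Compute prior × likelihood for every hypothesis:
  Regime R5: 0.05 × 0.145 = 0.00725
  Regime R6: 0.22 × 0.454 = 0.09988
  Regime R4: 0.25 × 0.01 = 0.0025
  Regime R2: 0.03 × 0.1 = 0.003
  Regime R1: 0.39 × 0.0075 = 0.002925
  Regime R3: 0.06 × 0.155 = 0.0093
Sum = 0.124855.
P(Regime R3 | evidence) = 0.0093 / 0.124855 ≈ 0.0745.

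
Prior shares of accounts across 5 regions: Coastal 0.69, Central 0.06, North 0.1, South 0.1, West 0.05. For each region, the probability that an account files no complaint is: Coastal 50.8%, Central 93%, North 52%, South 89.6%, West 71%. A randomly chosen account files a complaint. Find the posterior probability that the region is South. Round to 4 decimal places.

Taking complements, P(complaint | each) = Coastal 0.492, Central 0.07, North 0.48, South 0.104, West 0.29.
Compute prior × likelihood for every hypothesis:
  Coastal: 0.69 × 0.492 = 0.33948
  Central: 0.06 × 0.07 = 0.0042
  North: 0.1 × 0.48 = 0.048
  South: 0.1 × 0.104 = 0.0104
  West: 0.05 × 0.29 = 0.0145
Normalizing constant = 0.41658.
P(South | evidence) = 0.0104 / 0.41658 ≈ 0.0250.

0.0250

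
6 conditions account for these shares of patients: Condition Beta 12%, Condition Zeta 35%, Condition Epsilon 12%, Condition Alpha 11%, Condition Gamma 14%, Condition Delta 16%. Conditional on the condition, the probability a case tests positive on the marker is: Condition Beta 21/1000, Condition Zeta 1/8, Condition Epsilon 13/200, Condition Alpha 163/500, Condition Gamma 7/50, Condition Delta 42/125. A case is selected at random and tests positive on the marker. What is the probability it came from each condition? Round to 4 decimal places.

Condition Beta 0.0154, Condition Zeta 0.2679, Condition Epsilon 0.0478, Condition Alpha 0.2196, Condition Gamma 0.1200, Condition Delta 0.3292

By Bayes' rule, posterior ∝ prior × likelihood:
  Condition Beta: 0.12 × 0.021 = 0.00252
  Condition Zeta: 0.35 × 0.125 = 0.04375
  Condition Epsilon: 0.12 × 0.065 = 0.0078
  Condition Alpha: 0.11 × 0.326 = 0.03586
  Condition Gamma: 0.14 × 0.14 = 0.0196
  Condition Delta: 0.16 × 0.336 = 0.05376
Normalizing constant = 0.16329.
P(Condition Beta | marker-positive) = 0.00252/0.16329 ≈ 0.0154
P(Condition Zeta | marker-positive) = 0.04375/0.16329 ≈ 0.2679
P(Condition Epsilon | marker-positive) = 0.0078/0.16329 ≈ 0.0478
P(Condition Alpha | marker-positive) = 0.03586/0.16329 ≈ 0.2196
P(Condition Gamma | marker-positive) = 0.0196/0.16329 ≈ 0.1200
P(Condition Delta | marker-positive) = 0.05376/0.16329 ≈ 0.3292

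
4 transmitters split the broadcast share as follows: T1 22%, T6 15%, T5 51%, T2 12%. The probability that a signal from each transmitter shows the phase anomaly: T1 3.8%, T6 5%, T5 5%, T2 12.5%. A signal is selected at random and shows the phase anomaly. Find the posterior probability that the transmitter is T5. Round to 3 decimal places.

0.452

Prior × likelihood for each hypothesis:
  T1: 0.22 × 0.038 = 0.00836
  T6: 0.15 × 0.05 = 0.0075
  T5: 0.51 × 0.05 = 0.0255
  T2: 0.12 × 0.125 = 0.015
Total = 0.05636.
P(T5 | evidence) = 0.0255 / 0.05636 ≈ 0.452.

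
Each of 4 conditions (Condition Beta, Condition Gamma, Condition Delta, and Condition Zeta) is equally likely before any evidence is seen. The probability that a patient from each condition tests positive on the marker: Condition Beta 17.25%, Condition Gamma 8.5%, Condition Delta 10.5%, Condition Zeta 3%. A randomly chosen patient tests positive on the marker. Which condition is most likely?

Since the prior is uniform, the posterior is proportional to the likelihood:
  Condition Beta: 0.1725
  Condition Gamma: 0.085
  Condition Delta: 0.105
  Condition Zeta: 0.03
Normalizing constant = 0.3925.
Largest term belongs to Condition Beta, so Condition Beta is most probable.

Condition Beta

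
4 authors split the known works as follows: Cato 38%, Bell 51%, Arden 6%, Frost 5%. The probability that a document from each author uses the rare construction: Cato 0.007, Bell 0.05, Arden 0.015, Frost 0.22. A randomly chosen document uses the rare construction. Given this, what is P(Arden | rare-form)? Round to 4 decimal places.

Compute prior × likelihood for every hypothesis:
  Cato: 0.38 × 0.007 = 0.00266
  Bell: 0.51 × 0.05 = 0.0255
  Arden: 0.06 × 0.015 = 0.0009
  Frost: 0.05 × 0.22 = 0.011
Sum = 0.04006.
P(Arden | evidence) = 0.0009 / 0.04006 ≈ 0.0225.

0.0225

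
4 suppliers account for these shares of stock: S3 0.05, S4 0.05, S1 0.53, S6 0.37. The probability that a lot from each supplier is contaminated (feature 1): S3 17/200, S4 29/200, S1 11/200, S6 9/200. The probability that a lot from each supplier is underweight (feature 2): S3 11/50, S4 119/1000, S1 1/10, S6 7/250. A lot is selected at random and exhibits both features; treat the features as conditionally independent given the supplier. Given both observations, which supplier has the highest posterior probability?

Compute prior × likelihood for every hypothesis:
  S3: 0.05 × 0.085 × 0.22 = 0.000935
  S4: 0.05 × 0.145 × 0.119 = 0.00086275
  S1: 0.53 × 0.055 × 0.1 = 0.002915
  S6: 0.37 × 0.045 × 0.028 = 0.0004662
Sum = 0.00517895.
Largest term belongs to S1, so S1 is most probable.

S1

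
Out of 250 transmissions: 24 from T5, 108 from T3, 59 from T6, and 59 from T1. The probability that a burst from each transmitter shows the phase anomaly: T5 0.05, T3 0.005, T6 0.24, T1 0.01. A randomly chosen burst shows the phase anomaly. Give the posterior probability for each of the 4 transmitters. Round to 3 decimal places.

Prior × likelihood for each hypothesis:
  T5: 0.096 × 0.05 = 0.0048
  T3: 0.432 × 0.005 = 0.00216
  T6: 0.236 × 0.24 = 0.05664
  T1: 0.236 × 0.01 = 0.00236
Total = 0.06596.
P(T5 | anomaly) = 0.0048/0.06596 ≈ 0.073
P(T3 | anomaly) = 0.00216/0.06596 ≈ 0.033
P(T6 | anomaly) = 0.05664/0.06596 ≈ 0.859
P(T1 | anomaly) = 0.00236/0.06596 ≈ 0.036

T5 0.073, T3 0.033, T6 0.859, T1 0.036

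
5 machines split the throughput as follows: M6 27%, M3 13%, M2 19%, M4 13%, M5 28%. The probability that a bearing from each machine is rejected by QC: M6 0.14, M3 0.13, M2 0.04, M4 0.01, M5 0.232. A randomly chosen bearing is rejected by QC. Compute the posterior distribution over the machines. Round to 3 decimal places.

Prior × likelihood for each hypothesis:
  M6: 0.27 × 0.14 = 0.0378
  M3: 0.13 × 0.13 = 0.0169
  M2: 0.19 × 0.04 = 0.0076
  M4: 0.13 × 0.01 = 0.0013
  M5: 0.28 × 0.232 = 0.06496
Sum = 0.12856.
P(M6 | rejected) = 0.0378/0.12856 ≈ 0.294
P(M3 | rejected) = 0.0169/0.12856 ≈ 0.131
P(M2 | rejected) = 0.0076/0.12856 ≈ 0.059
P(M4 | rejected) = 0.0013/0.12856 ≈ 0.010
P(M5 | rejected) = 0.06496/0.12856 ≈ 0.505

M6 0.294, M3 0.131, M2 0.059, M4 0.010, M5 0.505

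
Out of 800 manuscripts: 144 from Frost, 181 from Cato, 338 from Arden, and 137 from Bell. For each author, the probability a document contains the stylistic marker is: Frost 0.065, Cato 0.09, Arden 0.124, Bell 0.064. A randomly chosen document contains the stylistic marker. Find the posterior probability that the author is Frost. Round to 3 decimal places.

Unnormalized posteriors (prior × likelihood):
  Frost: 0.18 × 0.065 = 0.0117
  Cato: 0.22625 × 0.09 = 0.0203625
  Arden: 0.4225 × 0.124 = 0.05239
  Bell: 0.17125 × 0.064 = 0.01096
Sum = 0.0954125.
P(Frost | evidence) = 0.0117 / 0.0954125 ≈ 0.123.

0.123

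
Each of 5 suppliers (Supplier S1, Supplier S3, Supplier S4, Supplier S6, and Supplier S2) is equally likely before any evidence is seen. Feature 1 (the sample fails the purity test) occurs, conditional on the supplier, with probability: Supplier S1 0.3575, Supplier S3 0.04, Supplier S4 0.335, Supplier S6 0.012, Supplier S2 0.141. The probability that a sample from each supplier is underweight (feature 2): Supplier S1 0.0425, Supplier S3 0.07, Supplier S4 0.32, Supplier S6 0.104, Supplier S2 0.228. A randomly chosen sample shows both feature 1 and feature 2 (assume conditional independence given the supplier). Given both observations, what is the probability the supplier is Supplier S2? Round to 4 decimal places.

With a uniform prior (1/5 each), posterior ∝ likelihood:
  Supplier S1: 0.3575 × 0.0425 = 0.01519375
  Supplier S3: 0.04 × 0.07 = 0.0028
  Supplier S4: 0.335 × 0.32 = 0.1072
  Supplier S6: 0.012 × 0.104 = 0.001248
  Supplier S2: 0.141 × 0.228 = 0.032148
Normalizing constant = 0.15858975.
P(Supplier S2 | evidence) = 0.032148 / 0.15858975 ≈ 0.2027.

0.2027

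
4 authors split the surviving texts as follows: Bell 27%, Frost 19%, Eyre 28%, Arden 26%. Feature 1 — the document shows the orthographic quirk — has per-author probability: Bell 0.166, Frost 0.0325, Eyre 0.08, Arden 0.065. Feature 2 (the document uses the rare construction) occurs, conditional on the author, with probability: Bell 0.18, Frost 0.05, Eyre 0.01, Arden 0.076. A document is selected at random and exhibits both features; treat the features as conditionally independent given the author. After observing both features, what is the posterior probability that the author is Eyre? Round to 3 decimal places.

0.023

Prior × likelihood for each hypothesis:
  Bell: 0.27 × 0.166 × 0.18 = 0.0080676
  Frost: 0.19 × 0.0325 × 0.05 = 0.00030875
  Eyre: 0.28 × 0.08 × 0.01 = 0.000224
  Arden: 0.26 × 0.065 × 0.076 = 0.0012844
Normalizing constant = 0.00988475.
P(Eyre | evidence) = 0.000224 / 0.00988475 ≈ 0.023.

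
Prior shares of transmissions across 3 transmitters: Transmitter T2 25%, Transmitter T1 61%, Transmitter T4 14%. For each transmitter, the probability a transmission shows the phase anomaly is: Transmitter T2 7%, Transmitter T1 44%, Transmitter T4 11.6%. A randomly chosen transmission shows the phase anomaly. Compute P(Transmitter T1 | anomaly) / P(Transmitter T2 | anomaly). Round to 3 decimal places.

15.337

Compute prior × likelihood for every hypothesis:
  Transmitter T2: 0.25 × 0.07 = 0.0175
  Transmitter T1: 0.61 × 0.44 = 0.2684
  Transmitter T4: 0.14 × 0.116 = 0.01624
Normalizing constant = 0.30214.
The ratio is 0.2684 / 0.0175 (the normalizer cancels) = 15.337.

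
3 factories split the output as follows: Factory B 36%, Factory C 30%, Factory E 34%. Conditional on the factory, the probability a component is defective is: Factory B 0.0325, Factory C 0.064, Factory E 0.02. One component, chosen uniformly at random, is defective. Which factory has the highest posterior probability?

Factory C

Compute prior × likelihood for every hypothesis:
  Factory B: 0.36 × 0.0325 = 0.0117
  Factory C: 0.3 × 0.064 = 0.0192
  Factory E: 0.34 × 0.02 = 0.0068
Normalizing constant = 0.0377.
Largest term belongs to Factory C, so Factory C is most probable.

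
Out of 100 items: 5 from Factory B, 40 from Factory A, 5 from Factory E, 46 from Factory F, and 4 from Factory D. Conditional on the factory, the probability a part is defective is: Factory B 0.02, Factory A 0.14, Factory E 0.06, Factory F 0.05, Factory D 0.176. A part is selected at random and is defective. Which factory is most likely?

Factory A

By Bayes' rule, posterior ∝ prior × likelihood:
  Factory B: 0.05 × 0.02 = 0.001
  Factory A: 0.4 × 0.14 = 0.056
  Factory E: 0.05 × 0.06 = 0.003
  Factory F: 0.46 × 0.05 = 0.023
  Factory D: 0.04 × 0.176 = 0.00704
Sum = 0.09004.
Largest term belongs to Factory A, so Factory A is most probable.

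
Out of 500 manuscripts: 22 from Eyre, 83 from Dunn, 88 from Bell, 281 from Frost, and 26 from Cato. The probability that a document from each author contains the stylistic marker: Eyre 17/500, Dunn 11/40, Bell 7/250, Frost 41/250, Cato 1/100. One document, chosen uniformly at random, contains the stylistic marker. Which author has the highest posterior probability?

Unnormalized posteriors (prior × likelihood):
  Eyre: 0.044 × 0.034 = 0.001496
  Dunn: 0.166 × 0.275 = 0.04565
  Bell: 0.176 × 0.028 = 0.004928
  Frost: 0.562 × 0.164 = 0.092168
  Cato: 0.052 × 0.01 = 0.00052
Total = 0.144762.
Largest term belongs to Frost, so Frost is most probable.

Frost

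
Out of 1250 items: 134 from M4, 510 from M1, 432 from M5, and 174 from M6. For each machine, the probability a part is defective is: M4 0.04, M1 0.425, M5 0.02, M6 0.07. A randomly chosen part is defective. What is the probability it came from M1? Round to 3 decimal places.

0.892

By Bayes' rule, posterior ∝ prior × likelihood:
  M4: 0.1072 × 0.04 = 0.004288
  M1: 0.408 × 0.425 = 0.1734
  M5: 0.3456 × 0.02 = 0.006912
  M6: 0.1392 × 0.07 = 0.009744
Total = 0.194344.
P(M1 | evidence) = 0.1734 / 0.194344 ≈ 0.892.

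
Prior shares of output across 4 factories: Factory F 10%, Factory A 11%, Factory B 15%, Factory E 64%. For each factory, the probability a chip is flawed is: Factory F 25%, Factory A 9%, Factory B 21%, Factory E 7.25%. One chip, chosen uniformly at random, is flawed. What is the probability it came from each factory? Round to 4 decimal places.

Unnormalized posteriors (prior × likelihood):
  Factory F: 0.1 × 0.25 = 0.025
  Factory A: 0.11 × 0.09 = 0.0099
  Factory B: 0.15 × 0.21 = 0.0315
  Factory E: 0.64 × 0.0725 = 0.0464
Sum = 0.1128.
P(Factory F | flawed) = 0.025/0.1128 ≈ 0.2216
P(Factory A | flawed) = 0.0099/0.1128 ≈ 0.0878
P(Factory B | flawed) = 0.0315/0.1128 ≈ 0.2793
P(Factory E | flawed) = 0.0464/0.1128 ≈ 0.4113

Factory F 0.2216, Factory A 0.0878, Factory B 0.2793, Factory E 0.4113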